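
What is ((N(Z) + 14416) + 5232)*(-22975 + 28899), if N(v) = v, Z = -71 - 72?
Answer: 115547620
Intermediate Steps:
Z = -143
((N(Z) + 14416) + 5232)*(-22975 + 28899) = ((-143 + 14416) + 5232)*(-22975 + 28899) = (14273 + 5232)*5924 = 19505*5924 = 115547620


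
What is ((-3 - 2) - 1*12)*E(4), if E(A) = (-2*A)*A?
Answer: 544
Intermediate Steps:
E(A) = -2*A**2
((-3 - 2) - 1*12)*E(4) = ((-3 - 2) - 1*12)*(-2*4**2) = (-5 - 12)*(-2*16) = -17*(-32) = 544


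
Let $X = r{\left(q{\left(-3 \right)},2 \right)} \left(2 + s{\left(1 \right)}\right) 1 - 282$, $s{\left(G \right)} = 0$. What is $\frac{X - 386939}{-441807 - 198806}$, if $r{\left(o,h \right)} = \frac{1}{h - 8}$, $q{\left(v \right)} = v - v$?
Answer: $\frac{1161664}{1921839} \approx 0.60445$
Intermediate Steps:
$q{\left(v \right)} = 0$
$r{\left(o,h \right)} = \frac{1}{-8 + h}$
$X = - \frac{847}{3}$ ($X = \frac{\left(2 + 0\right) 1}{-8 + 2} - 282 = \frac{2 \cdot 1}{-6} - 282 = \left(- \frac{1}{6}\right) 2 - 282 = - \frac{1}{3} - 282 = - \frac{847}{3} \approx -282.33$)
$\frac{X - 386939}{-441807 - 198806} = \frac{- \frac{847}{3} - 386939}{-441807 - 198806} = - \frac{1161664}{3 \left(-640613\right)} = \left(- \frac{1161664}{3}\right) \left(- \frac{1}{640613}\right) = \frac{1161664}{1921839}$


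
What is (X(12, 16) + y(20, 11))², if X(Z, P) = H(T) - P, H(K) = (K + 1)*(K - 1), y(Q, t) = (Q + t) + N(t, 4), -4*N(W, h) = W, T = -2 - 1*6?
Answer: 90601/16 ≈ 5662.6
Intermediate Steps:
T = -8 (T = -2 - 6 = -8)
N(W, h) = -W/4
y(Q, t) = Q + 3*t/4 (y(Q, t) = (Q + t) - t/4 = Q + 3*t/4)
H(K) = (1 + K)*(-1 + K)
X(Z, P) = 63 - P (X(Z, P) = (-1 + (-8)²) - P = (-1 + 64) - P = 63 - P)
(X(12, 16) + y(20, 11))² = ((63 - 1*16) + (20 + (¾)*11))² = ((63 - 16) + (20 + 33/4))² = (47 + 113/4)² = (301/4)² = 90601/16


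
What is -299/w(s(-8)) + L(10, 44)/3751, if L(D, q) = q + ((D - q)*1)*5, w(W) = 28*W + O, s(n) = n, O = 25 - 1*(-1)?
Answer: 99691/67518 ≈ 1.4765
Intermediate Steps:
O = 26 (O = 25 + 1 = 26)
w(W) = 26 + 28*W (w(W) = 28*W + 26 = 26 + 28*W)
L(D, q) = -4*q + 5*D (L(D, q) = q + (D - q)*5 = q + (-5*q + 5*D) = -4*q + 5*D)
-299/w(s(-8)) + L(10, 44)/3751 = -299/(26 + 28*(-8)) + (-4*44 + 5*10)/3751 = -299/(26 - 224) + (-176 + 50)*(1/3751) = -299/(-198) - 126*1/3751 = -299*(-1/198) - 126/3751 = 299/198 - 126/3751 = 99691/67518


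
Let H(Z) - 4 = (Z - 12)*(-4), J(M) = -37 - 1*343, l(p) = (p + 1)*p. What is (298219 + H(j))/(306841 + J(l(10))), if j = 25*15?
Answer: 296771/306461 ≈ 0.96838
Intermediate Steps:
l(p) = p*(1 + p) (l(p) = (1 + p)*p = p*(1 + p))
J(M) = -380 (J(M) = -37 - 343 = -380)
j = 375
H(Z) = 52 - 4*Z (H(Z) = 4 + (Z - 12)*(-4) = 4 + (-12 + Z)*(-4) = 4 + (48 - 4*Z) = 52 - 4*Z)
(298219 + H(j))/(306841 + J(l(10))) = (298219 + (52 - 4*375))/(306841 - 380) = (298219 + (52 - 1500))/306461 = (298219 - 1448)*(1/306461) = 296771*(1/306461) = 296771/306461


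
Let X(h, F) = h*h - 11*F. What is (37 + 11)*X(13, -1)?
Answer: 8640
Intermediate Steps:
X(h, F) = h² - 11*F
(37 + 11)*X(13, -1) = (37 + 11)*(13² - 11*(-1)) = 48*(169 + 11) = 48*180 = 8640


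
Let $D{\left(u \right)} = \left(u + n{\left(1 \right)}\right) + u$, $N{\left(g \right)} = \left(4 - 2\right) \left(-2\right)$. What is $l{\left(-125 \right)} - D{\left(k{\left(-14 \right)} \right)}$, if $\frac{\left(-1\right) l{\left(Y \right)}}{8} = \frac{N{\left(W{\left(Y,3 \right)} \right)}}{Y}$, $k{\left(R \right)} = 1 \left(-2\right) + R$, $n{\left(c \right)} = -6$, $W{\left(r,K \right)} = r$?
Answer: $\frac{4718}{125} \approx 37.744$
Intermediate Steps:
$N{\left(g \right)} = -4$ ($N{\left(g \right)} = 2 \left(-2\right) = -4$)
$k{\left(R \right)} = -2 + R$
$l{\left(Y \right)} = \frac{32}{Y}$ ($l{\left(Y \right)} = - 8 \left(- \frac{4}{Y}\right) = \frac{32}{Y}$)
$D{\left(u \right)} = -6 + 2 u$ ($D{\left(u \right)} = \left(u - 6\right) + u = \left(-6 + u\right) + u = -6 + 2 u$)
$l{\left(-125 \right)} - D{\left(k{\left(-14 \right)} \right)} = \frac{32}{-125} - \left(-6 + 2 \left(-2 - 14\right)\right) = 32 \left(- \frac{1}{125}\right) - \left(-6 + 2 \left(-16\right)\right) = - \frac{32}{125} - \left(-6 - 32\right) = - \frac{32}{125} - -38 = - \frac{32}{125} + 38 = \frac{4718}{125}$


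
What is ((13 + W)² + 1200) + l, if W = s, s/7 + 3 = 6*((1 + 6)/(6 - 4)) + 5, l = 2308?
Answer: 33784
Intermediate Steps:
s = 161 (s = -21 + 7*(6*((1 + 6)/(6 - 4)) + 5) = -21 + 7*(6*(7/2) + 5) = -21 + 7*(21 + 5) = -21 + 7*26 = -21 + 182 = 161)
W = 161
((13 + W)² + 1200) + l = ((13 + 161)² + 1200) + 2308 = (174² + 1200) + 2308 = (30276 + 1200) + 2308 = 31476 + 2308 = 33784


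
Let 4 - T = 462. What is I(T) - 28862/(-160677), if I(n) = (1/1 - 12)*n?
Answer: 809519588/160677 ≈ 5038.2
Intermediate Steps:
T = -458 (T = 4 - 1*462 = 4 - 462 = -458)
I(n) = -11*n (I(n) = (1 - 12)*n = -11*n)
I(T) - 28862/(-160677) = -11*(-458) - 28862/(-160677) = 5038 - 28862*(-1/160677) = 5038 + 28862/160677 = 809519588/160677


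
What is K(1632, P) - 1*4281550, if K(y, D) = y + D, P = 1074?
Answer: -4278844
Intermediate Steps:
K(y, D) = D + y
K(1632, P) - 1*4281550 = (1074 + 1632) - 1*4281550 = 2706 - 4281550 = -4278844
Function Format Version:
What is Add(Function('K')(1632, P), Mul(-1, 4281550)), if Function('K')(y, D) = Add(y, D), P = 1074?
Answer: -4278844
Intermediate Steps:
Function('K')(y, D) = Add(D, y)
Add(Function('K')(1632, P), Mul(-1, 4281550)) = Add(Add(1074, 1632), Mul(-1, 4281550)) = Add(2706, -4281550) = -4278844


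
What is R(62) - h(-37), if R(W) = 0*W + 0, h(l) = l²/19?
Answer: -1369/19 ≈ -72.053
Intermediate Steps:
h(l) = l²/19 (h(l) = l²*(1/19) = l²/19)
R(W) = 0 (R(W) = 0 + 0 = 0)
R(62) - h(-37) = 0 - (-37)²/19 = 0 - 1369/19 = -1369/19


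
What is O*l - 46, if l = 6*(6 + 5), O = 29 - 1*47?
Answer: -1234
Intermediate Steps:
O = -18 (O = 29 - 47 = -18)
l = 66 (l = 6*11 = 66)
O*l - 46 = -18*66 - 46 = -1188 - 46 = -1234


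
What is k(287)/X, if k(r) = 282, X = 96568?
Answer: 141/48284 ≈ 0.0029202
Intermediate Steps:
k(287)/X = 282/96568 = 282*(1/96568) = 141/48284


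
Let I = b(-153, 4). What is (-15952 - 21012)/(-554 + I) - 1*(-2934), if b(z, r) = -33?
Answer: 1759222/587 ≈ 2997.0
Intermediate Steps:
I = -33
(-15952 - 21012)/(-554 + I) - 1*(-2934) = (-15952 - 21012)/(-554 - 33) - 1*(-2934) = -36964/(-587) + 2934 = -36964*(-1/587) + 2934 = 36964/587 + 2934 = 1759222/587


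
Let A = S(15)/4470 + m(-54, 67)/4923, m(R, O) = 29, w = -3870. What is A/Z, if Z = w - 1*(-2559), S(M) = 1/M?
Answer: -72199/16027564950 ≈ -4.5047e-6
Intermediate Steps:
Z = -1311 (Z = -3870 - 1*(-2559) = -3870 + 2559 = -1311)
A = 72199/12225450 (A = 1/(15*4470) + 29/4923 = (1/15)*(1/4470) + 29*(1/4923) = 1/67050 + 29/4923 = 72199/12225450 ≈ 0.0059056)
A/Z = (72199/12225450)/(-1311) = (72199/12225450)*(-1/1311) = -72199/16027564950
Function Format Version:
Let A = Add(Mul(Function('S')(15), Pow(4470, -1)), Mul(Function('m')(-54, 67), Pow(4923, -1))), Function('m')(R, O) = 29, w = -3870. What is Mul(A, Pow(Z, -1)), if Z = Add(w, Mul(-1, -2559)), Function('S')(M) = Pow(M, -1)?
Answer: Rational(-72199, 16027564950) ≈ -4.5047e-6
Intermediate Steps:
Z = -1311 (Z = Add(-3870, Mul(-1, -2559)) = Add(-3870, 2559) = -1311)
A = Rational(72199, 12225450) (A = Add(Mul(Pow(15, -1), Pow(4470, -1)), Mul(29, Pow(4923, -1))) = Add(Mul(Rational(1, 15), Rational(1, 4470)), Mul(29, Rational(1, 4923))) = Add(Rational(1, 67050), Rational(29, 4923)) = Rational(72199, 12225450) ≈ 0.0059056)
Mul(A, Pow(Z, -1)) = Mul(Rational(72199, 12225450), Pow(-1311, -1)) = Mul(Rational(72199, 12225450), Rational(-1, 1311)) = Rational(-72199, 16027564950)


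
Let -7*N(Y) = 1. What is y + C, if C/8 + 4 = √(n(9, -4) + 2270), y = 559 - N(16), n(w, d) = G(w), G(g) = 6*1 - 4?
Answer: 3690/7 + 32*√142 ≈ 908.47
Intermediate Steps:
G(g) = 2 (G(g) = 6 - 4 = 2)
n(w, d) = 2
N(Y) = -⅐ (N(Y) = -⅐*1 = -⅐)
y = 3914/7 (y = 559 - 1*(-⅐) = 559 + ⅐ = 3914/7 ≈ 559.14)
C = -32 + 32*√142 (C = -32 + 8*√(2 + 2270) = -32 + 8*√2272 = -32 + 8*(4*√142) = -32 + 32*√142 ≈ 349.32)
y + C = 3914/7 + (-32 + 32*√142) = 3690/7 + 32*√142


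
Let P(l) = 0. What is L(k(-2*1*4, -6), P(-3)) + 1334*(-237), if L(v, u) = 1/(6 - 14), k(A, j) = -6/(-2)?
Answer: -2529265/8 ≈ -3.1616e+5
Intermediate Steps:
k(A, j) = 3 (k(A, j) = -6*(-1/2) = 3)
L(v, u) = -1/8 (L(v, u) = 1/(-8) = -1/8)
L(k(-2*1*4, -6), P(-3)) + 1334*(-237) = -1/8 + 1334*(-237) = -1/8 - 316158 = -2529265/8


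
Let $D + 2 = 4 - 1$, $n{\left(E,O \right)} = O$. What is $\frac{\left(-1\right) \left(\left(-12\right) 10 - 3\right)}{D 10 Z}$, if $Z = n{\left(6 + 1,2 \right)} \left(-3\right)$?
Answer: $- \frac{41}{20} \approx -2.05$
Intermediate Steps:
$D = 1$ ($D = -2 + \left(4 - 1\right) = -2 + 3 = 1$)
$Z = -6$ ($Z = 2 \left(-3\right) = -6$)
$\frac{\left(-1\right) \left(\left(-12\right) 10 - 3\right)}{D 10 Z} = \frac{\left(-1\right) \left(\left(-12\right) 10 - 3\right)}{1 \cdot 10 \left(-6\right)} = \frac{\left(-1\right) \left(-120 - 3\right)}{10 \left(-6\right)} = \frac{\left(-1\right) \left(-123\right)}{-60} = 123 \left(- \frac{1}{60}\right) = - \frac{41}{20}$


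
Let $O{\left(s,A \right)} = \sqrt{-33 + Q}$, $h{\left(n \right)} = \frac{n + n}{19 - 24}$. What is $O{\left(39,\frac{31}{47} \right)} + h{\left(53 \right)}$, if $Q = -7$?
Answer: $- \frac{106}{5} + 2 i \sqrt{10} \approx -21.2 + 6.3246 i$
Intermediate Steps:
$h{\left(n \right)} = - \frac{2 n}{5}$ ($h{\left(n \right)} = \frac{2 n}{-5} = 2 n \left(- \frac{1}{5}\right) = - \frac{2 n}{5}$)
$O{\left(s,A \right)} = 2 i \sqrt{10}$ ($O{\left(s,A \right)} = \sqrt{-33 - 7} = \sqrt{-40} = 2 i \sqrt{10}$)
$O{\left(39,\frac{31}{47} \right)} + h{\left(53 \right)} = 2 i \sqrt{10} - \frac{106}{5} = - \frac{106}{5} + 2 i \sqrt{10}$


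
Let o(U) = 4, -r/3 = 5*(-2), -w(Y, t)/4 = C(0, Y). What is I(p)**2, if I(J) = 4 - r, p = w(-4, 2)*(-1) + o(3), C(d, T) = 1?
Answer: 676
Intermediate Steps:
w(Y, t) = -4 (w(Y, t) = -4*1 = -4)
r = 30 (r = -15*(-2) = -3*(-10) = 30)
p = 8 (p = -4*(-1) + 4 = 4 + 4 = 8)
I(J) = -26 (I(J) = 4 - 1*30 = 4 - 30 = -26)
I(p)**2 = (-26)**2 = 676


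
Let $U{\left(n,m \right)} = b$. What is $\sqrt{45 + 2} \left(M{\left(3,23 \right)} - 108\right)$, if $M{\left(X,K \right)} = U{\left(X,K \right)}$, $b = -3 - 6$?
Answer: $- 117 \sqrt{47} \approx -802.11$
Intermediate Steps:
$b = -9$ ($b = -3 - 6 = -9$)
$U{\left(n,m \right)} = -9$
$M{\left(X,K \right)} = -9$
$\sqrt{45 + 2} \left(M{\left(3,23 \right)} - 108\right) = \sqrt{45 + 2} \left(-9 - 108\right) = \sqrt{47} \left(-117\right) = - 117 \sqrt{47}$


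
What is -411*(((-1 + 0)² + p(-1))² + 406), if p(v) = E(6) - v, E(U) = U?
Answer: -193170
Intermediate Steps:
p(v) = 6 - v
-411*(((-1 + 0)² + p(-1))² + 406) = -411*(((-1 + 0)² + (6 - 1*(-1)))² + 406) = -411*(((-1)² + (6 + 1))² + 406) = -411*((1 + 7)² + 406) = -411*(8² + 406) = -411*(64 + 406) = -411*470 = -193170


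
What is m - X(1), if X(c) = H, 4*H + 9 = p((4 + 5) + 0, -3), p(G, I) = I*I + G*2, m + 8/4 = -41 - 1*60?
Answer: -215/2 ≈ -107.50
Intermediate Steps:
m = -103 (m = -2 + (-41 - 1*60) = -2 + (-41 - 60) = -2 - 101 = -103)
p(G, I) = I² + 2*G
H = 9/2 (H = -9/4 + ((-3)² + 2*((4 + 5) + 0))/4 = -9/4 + (9 + 2*(9 + 0))/4 = -9/4 + (9 + 2*9)/4 = -9/4 + (9 + 18)/4 = -9/4 + (¼)*27 = -9/4 + 27/4 = 9/2 ≈ 4.5000)
X(c) = 9/2
m - X(1) = -103 - 1*9/2 = -103 - 9/2 = -215/2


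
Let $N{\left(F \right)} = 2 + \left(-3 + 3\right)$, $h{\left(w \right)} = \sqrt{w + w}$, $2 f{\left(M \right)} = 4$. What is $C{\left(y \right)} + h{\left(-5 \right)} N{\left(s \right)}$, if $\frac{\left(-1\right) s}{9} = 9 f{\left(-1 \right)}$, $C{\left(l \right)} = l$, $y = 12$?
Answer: $12 + 2 i \sqrt{10} \approx 12.0 + 6.3246 i$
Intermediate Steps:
$f{\left(M \right)} = 2$ ($f{\left(M \right)} = \frac{1}{2} \cdot 4 = 2$)
$h{\left(w \right)} = \sqrt{2} \sqrt{w}$ ($h{\left(w \right)} = \sqrt{2 w} = \sqrt{2} \sqrt{w}$)
$s = -162$ ($s = - 9 \cdot 9 \cdot 2 = \left(-9\right) 18 = -162$)
$N{\left(F \right)} = 2$ ($N{\left(F \right)} = 2 + 0 = 2$)
$C{\left(y \right)} + h{\left(-5 \right)} N{\left(s \right)} = 12 + \sqrt{2} \sqrt{-5} \cdot 2 = 12 + \sqrt{2} i \sqrt{5} \cdot 2 = 12 + i \sqrt{10} \cdot 2 = 12 + 2 i \sqrt{10}$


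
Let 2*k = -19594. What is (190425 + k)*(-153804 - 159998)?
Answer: -56681427656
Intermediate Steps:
k = -9797 (k = (1/2)*(-19594) = -9797)
(190425 + k)*(-153804 - 159998) = (190425 - 9797)*(-153804 - 159998) = 180628*(-313802) = -56681427656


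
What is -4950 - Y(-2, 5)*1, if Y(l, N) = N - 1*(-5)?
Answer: -4960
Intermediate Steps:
Y(l, N) = 5 + N (Y(l, N) = N + 5 = 5 + N)
-4950 - Y(-2, 5)*1 = -4950 - (5 + 5)*1 = -4950 - 1*10*1 = -4950 - 10*1 = -4950 - 10 = -4960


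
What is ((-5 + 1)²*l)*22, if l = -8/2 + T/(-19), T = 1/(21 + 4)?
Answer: -669152/475 ≈ -1408.7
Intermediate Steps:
T = 1/25 ≈ 0.040000
l = -1901/475 (l = -8/2 + (1/25)/(-19) = -8*½ + (1/25)*(-1/19) = -4 - 1/475 = -1901/475 ≈ -4.0021)
((-5 + 1)²*l)*22 = ((-5 + 1)²*(-1901/475))*22 = ((-4)²*(-1901/475))*22 = (16*(-1901/475))*22 = -30416/475*22 = -669152/475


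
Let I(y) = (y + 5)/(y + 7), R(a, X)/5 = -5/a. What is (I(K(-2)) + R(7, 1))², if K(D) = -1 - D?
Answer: 6241/784 ≈ 7.9605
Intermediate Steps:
R(a, X) = -25/a (R(a, X) = 5*(-5/a) = -25/a)
I(y) = (5 + y)/(7 + y)
(I(K(-2)) + R(7, 1))² = ((5 + (-1 - 1*(-2)))/(7 + (-1 - 1*(-2))) - 25/7)² = ((5 + (-1 + 2))/(7 + (-1 + 2)) - 25*⅐)² = ((5 + 1)/(7 + 1) - 25/7)² = (6/8 - 25/7)² = ((⅛)*6 - 25/7)² = (¾ - 25/7)² = (-79/28)² = 6241/784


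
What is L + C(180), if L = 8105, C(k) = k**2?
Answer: 40505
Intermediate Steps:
L + C(180) = 8105 + 180**2 = 8105 + 32400 = 40505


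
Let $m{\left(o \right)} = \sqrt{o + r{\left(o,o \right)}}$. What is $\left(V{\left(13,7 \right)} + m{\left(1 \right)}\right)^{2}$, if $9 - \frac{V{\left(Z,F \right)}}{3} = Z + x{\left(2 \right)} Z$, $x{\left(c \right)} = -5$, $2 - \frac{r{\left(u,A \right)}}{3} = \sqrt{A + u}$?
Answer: $\left(183 + \sqrt{7 - 3 \sqrt{2}}\right)^{2} \approx 34100.0$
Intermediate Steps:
$r{\left(u,A \right)} = 6 - 3 \sqrt{A + u}$
$V{\left(Z,F \right)} = 27 + 12 Z$ ($V{\left(Z,F \right)} = 27 - 3 \left(Z - 5 Z\right) = 27 - 3 \left(- 4 Z\right) = 27 + 12 Z$)
$m{\left(o \right)} = \sqrt{6 + o - 3 \sqrt{2} \sqrt{o}}$ ($m{\left(o \right)} = \sqrt{o - \left(-6 + 3 \sqrt{o + o}\right)} = \sqrt{o - \left(-6 + 3 \sqrt{2 o}\right)} = \sqrt{o - \left(-6 + 3 \sqrt{2} \sqrt{o}\right)} = \sqrt{6 + o - 3 \sqrt{2} \sqrt{o}}$)
$\left(V{\left(13,7 \right)} + m{\left(1 \right)}\right)^{2} = \left(\left(27 + 12 \cdot 13\right) + \sqrt{6 + 1 - 3 \sqrt{2} \sqrt{1}}\right)^{2} = \left(\left(27 + 156\right) + \sqrt{6 + 1 - 3 \sqrt{2} \cdot 1}\right)^{2} = \left(183 + \sqrt{6 + 1 - 3 \sqrt{2}}\right)^{2} = \left(183 + \sqrt{7 - 3 \sqrt{2}}\right)^{2}$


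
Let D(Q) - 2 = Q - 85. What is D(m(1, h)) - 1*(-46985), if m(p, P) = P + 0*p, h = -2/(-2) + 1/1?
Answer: 46904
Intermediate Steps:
h = 2 (h = -2*(-1/2) + 1*1 = 1 + 1 = 2)
m(p, P) = P (m(p, P) = P + 0 = P)
D(Q) = -83 + Q (D(Q) = 2 + (Q - 85) = 2 + (-85 + Q) = -83 + Q)
D(m(1, h)) - 1*(-46985) = (-83 + 2) - 1*(-46985) = -81 + 46985 = 46904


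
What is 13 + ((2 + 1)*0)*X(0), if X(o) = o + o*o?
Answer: 13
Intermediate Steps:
X(o) = o + o²
13 + ((2 + 1)*0)*X(0) = 13 + ((2 + 1)*0)*(0*(1 + 0)) = 13 + (3*0)*(0*1) = 13 + 0*0 = 13 + 0 = 13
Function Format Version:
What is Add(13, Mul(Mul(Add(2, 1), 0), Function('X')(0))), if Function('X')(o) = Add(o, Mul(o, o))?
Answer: 13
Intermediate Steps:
Function('X')(o) = Add(o, Pow(o, 2))
Add(13, Mul(Mul(Add(2, 1), 0), Function('X')(0))) = Add(13, Mul(Mul(Add(2, 1), 0), Mul(0, Add(1, 0)))) = Add(13, Mul(Mul(3, 0), Mul(0, 1))) = Add(13, Mul(0, 0)) = Add(13, 0) = 13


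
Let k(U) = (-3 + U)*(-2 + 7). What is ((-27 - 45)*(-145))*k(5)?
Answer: 104400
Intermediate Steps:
k(U) = -15 + 5*U (k(U) = (-3 + U)*5 = -15 + 5*U)
((-27 - 45)*(-145))*k(5) = ((-27 - 45)*(-145))*(-15 + 5*5) = (-72*(-145))*(-15 + 25) = 10440*10 = 104400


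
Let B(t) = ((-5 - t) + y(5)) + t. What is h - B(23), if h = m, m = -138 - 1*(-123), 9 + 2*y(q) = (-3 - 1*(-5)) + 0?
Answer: -13/2 ≈ -6.5000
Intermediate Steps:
y(q) = -7/2 (y(q) = -9/2 + ((-3 - 1*(-5)) + 0)/2 = -9/2 + ((-3 + 5) + 0)/2 = -9/2 + (2 + 0)/2 = -9/2 + (1/2)*2 = -9/2 + 1 = -7/2)
B(t) = -17/2 (B(t) = ((-5 - t) - 7/2) + t = (-17/2 - t) + t = -17/2)
m = -15 (m = -138 + 123 = -15)
h = -15
h - B(23) = -15 - 1*(-17/2) = -15 + 17/2 = -13/2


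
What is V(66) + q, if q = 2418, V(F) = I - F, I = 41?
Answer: 2393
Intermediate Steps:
V(F) = 41 - F
V(66) + q = (41 - 1*66) + 2418 = (41 - 66) + 2418 = -25 + 2418 = 2393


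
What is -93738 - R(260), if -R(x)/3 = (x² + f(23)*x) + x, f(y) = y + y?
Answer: 145722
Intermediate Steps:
f(y) = 2*y
R(x) = -141*x - 3*x² (R(x) = -3*((x² + (2*23)*x) + x) = -3*((x² + 46*x) + x) = -3*(x² + 47*x) = -141*x - 3*x²)
-93738 - R(260) = -93738 - (-3)*260*(47 + 260) = -93738 - (-3)*260*307 = -93738 - 1*(-239460) = -93738 + 239460 = 145722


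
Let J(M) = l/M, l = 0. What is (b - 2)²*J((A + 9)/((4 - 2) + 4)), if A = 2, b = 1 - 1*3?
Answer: 0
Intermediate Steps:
b = -2 (b = 1 - 3 = -2)
J(M) = 0 (J(M) = 0/M = 0)
(b - 2)²*J((A + 9)/((4 - 2) + 4)) = (-2 - 2)²*0 = (-4)²*0 = 16*0 = 0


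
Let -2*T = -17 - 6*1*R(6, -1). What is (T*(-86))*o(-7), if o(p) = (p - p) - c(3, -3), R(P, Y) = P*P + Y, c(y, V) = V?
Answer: -29283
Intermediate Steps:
R(P, Y) = Y + P² (R(P, Y) = P² + Y = Y + P²)
o(p) = 3 (o(p) = (p - p) - 1*(-3) = 0 + 3 = 3)
T = 227/2 (T = -(-17 - 6*1*(-1 + 6²))/2 = -(-17 - 6*(-1 + 36))/2 = -(-17 - 6*35)/2 = -(-17 - 1*210)/2 = -(-17 - 210)/2 = -½*(-227) = 227/2 ≈ 113.50)
(T*(-86))*o(-7) = ((227/2)*(-86))*3 = -9761*3 = -29283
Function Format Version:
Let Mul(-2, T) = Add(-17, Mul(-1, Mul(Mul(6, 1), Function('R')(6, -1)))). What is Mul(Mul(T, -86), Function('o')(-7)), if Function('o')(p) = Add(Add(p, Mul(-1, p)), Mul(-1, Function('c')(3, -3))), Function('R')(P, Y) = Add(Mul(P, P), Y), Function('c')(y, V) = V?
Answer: -29283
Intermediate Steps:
Function('R')(P, Y) = Add(Y, Pow(P, 2)) (Function('R')(P, Y) = Add(Pow(P, 2), Y) = Add(Y, Pow(P, 2)))
Function('o')(p) = 3 (Function('o')(p) = Add(Add(p, Mul(-1, p)), Mul(-1, -3)) = Add(0, 3) = 3)
T = Rational(227, 2) (T = Mul(Rational(-1, 2), Add(-17, Mul(-1, Mul(Mul(6, 1), Add(-1, Pow(6, 2)))))) = Mul(Rational(-1, 2), Add(-17, Mul(-1, Mul(6, Add(-1, 36))))) = Mul(Rational(-1, 2), Add(-17, Mul(-1, Mul(6, 35)))) = Mul(Rational(-1, 2), Add(-17, Mul(-1, 210))) = Mul(Rational(-1, 2), Add(-17, -210)) = Mul(Rational(-1, 2), -227) = Rational(227, 2) ≈ 113.50)
Mul(Mul(T, -86), Function('o')(-7)) = Mul(Mul(Rational(227, 2), -86), 3) = Mul(-9761, 3) = -29283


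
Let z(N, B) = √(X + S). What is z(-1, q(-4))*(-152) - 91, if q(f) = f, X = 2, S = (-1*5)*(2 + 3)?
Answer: -91 - 152*I*√23 ≈ -91.0 - 728.97*I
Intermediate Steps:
S = -25 (S = -5*5 = -25)
z(N, B) = I*√23 (z(N, B) = √(2 - 25) = √(-23) = I*√23)
z(-1, q(-4))*(-152) - 91 = (I*√23)*(-152) - 91 = -152*I*√23 - 91 = -91 - 152*I*√23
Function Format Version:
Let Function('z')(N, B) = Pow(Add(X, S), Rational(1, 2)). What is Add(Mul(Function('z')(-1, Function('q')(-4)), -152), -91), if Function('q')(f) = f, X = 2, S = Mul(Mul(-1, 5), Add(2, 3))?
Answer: Add(-91, Mul(-152, I, Pow(23, Rational(1, 2)))) ≈ Add(-91.000, Mul(-728.97, I))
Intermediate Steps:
S = -25 (S = Mul(-5, 5) = -25)
Function('z')(N, B) = Mul(I, Pow(23, Rational(1, 2))) (Function('z')(N, B) = Pow(Add(2, -25), Rational(1, 2)) = Pow(-23, Rational(1, 2)) = Mul(I, Pow(23, Rational(1, 2))))
Add(Mul(Function('z')(-1, Function('q')(-4)), -152), -91) = Add(Mul(Mul(I, Pow(23, Rational(1, 2))), -152), -91) = Add(Mul(-152, I, Pow(23, Rational(1, 2))), -91) = Add(-91, Mul(-152, I, Pow(23, Rational(1, 2))))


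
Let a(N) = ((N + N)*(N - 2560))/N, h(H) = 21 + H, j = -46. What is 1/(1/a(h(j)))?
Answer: -5170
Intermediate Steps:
a(N) = -5120 + 2*N (a(N) = ((2*N)*(-2560 + N))/N = (2*N*(-2560 + N))/N = -5120 + 2*N)
1/(1/a(h(j))) = 1/(1/(-5120 + 2*(21 - 46))) = 1/(1/(-5120 + 2*(-25))) = 1/(1/(-5120 - 50)) = 1/(1/(-5170)) = 1/(-1/5170) = -5170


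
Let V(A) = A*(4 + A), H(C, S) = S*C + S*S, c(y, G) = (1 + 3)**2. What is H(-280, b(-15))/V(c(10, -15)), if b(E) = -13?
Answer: 3809/320 ≈ 11.903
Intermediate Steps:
c(y, G) = 16 (c(y, G) = 4**2 = 16)
H(C, S) = S**2 + C*S (H(C, S) = C*S + S**2 = S**2 + C*S)
H(-280, b(-15))/V(c(10, -15)) = (-13*(-280 - 13))/((16*(4 + 16))) = (-13*(-293))/((16*20)) = 3809/320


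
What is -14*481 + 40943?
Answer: 34209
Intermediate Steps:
-14*481 + 40943 = -6734 + 40943 = 34209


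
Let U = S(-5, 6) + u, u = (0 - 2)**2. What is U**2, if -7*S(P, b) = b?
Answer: 484/49 ≈ 9.8775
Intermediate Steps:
S(P, b) = -b/7
u = 4 (u = (-2)**2 = 4)
U = 22/7 (U = -1/7*6 + 4 = -6/7 + 4 = 22/7 ≈ 3.1429)
U**2 = (22/7)**2 = 484/49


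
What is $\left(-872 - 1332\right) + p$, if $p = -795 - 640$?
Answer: $-3639$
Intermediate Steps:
$p = -1435$
$\left(-872 - 1332\right) + p = \left(-872 - 1332\right) - 1435 = -2204 - 1435 = -3639$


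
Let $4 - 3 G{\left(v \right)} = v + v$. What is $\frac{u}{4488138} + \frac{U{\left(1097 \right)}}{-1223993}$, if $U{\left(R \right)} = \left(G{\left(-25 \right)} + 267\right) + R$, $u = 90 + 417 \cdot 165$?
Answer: $\frac{8680487891}{610383277226} \approx 0.014221$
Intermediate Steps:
$G{\left(v \right)} = \frac{4}{3} - \frac{2 v}{3}$ ($G{\left(v \right)} = \frac{4}{3} - \frac{v + v}{3} = \frac{4}{3} - \frac{2 v}{3}$)
$u = 68895$ ($u = 90 + 68805 = 68895$)
$U{\left(R \right)} = 285 + R$ ($U{\left(R \right)} = \left(\left(\frac{4}{3} - - \frac{50}{3}\right) + 267\right) + R = \left(\left(\frac{4}{3} + \frac{50}{3}\right) + 267\right) + R = \left(18 + 267\right) + R = 285 + R$)
$\frac{u}{4488138} + \frac{U{\left(1097 \right)}}{-1223993} = \frac{68895}{4488138} + \frac{285 + 1097}{-1223993} = 68895 \cdot \frac{1}{4488138} + 1382 \left(- \frac{1}{1223993}\right) = \frac{7655}{498682} - \frac{1382}{1223993} = \frac{8680487891}{610383277226}$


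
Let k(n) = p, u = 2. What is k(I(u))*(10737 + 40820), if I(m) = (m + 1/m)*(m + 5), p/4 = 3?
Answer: 618684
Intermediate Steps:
p = 12 (p = 4*3 = 12)
I(m) = (5 + m)*(m + 1/m) (I(m) = (m + 1/m)*(5 + m) = (5 + m)*(m + 1/m))
k(n) = 12
k(I(u))*(10737 + 40820) = 12*(10737 + 40820) = 12*51557 = 618684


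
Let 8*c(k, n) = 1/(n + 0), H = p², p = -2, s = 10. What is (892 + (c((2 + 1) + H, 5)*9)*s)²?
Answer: 12794929/16 ≈ 7.9968e+5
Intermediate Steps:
H = 4 (H = (-2)² = 4)
c(k, n) = 1/(8*n) (c(k, n) = 1/(8*(n + 0)) = 1/(8*n))
(892 + (c((2 + 1) + H, 5)*9)*s)² = (892 + (((⅛)/5)*9)*10)² = (892 + (((⅛)*(⅕))*9)*10)² = (892 + ((1/40)*9)*10)² = (892 + (9/40)*10)² = (892 + 9/4)² = (3577/4)² = 12794929/16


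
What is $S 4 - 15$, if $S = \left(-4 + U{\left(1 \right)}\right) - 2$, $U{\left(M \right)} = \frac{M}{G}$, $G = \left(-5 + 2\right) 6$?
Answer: $- \frac{353}{9} \approx -39.222$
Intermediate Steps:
$G = -18$ ($G = \left(-3\right) 6 = -18$)
$U{\left(M \right)} = - \frac{M}{18}$ ($U{\left(M \right)} = \frac{M}{-18} = M \left(- \frac{1}{18}\right) = - \frac{M}{18}$)
$S = - \frac{109}{18}$ ($S = \left(-4 - \frac{1}{18}\right) - 2 = - \frac{73}{18} - 2 = - \frac{109}{18} \approx -6.0556$)
$S 4 - 15 = \left(- \frac{109}{18}\right) 4 - 15 = - \frac{218}{9} - 15 = - \frac{353}{9}$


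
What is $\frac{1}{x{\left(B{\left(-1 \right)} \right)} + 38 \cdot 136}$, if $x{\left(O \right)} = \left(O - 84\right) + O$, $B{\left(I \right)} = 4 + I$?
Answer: $\frac{1}{5090} \approx 0.00019646$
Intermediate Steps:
$x{\left(O \right)} = -84 + 2 O$ ($x{\left(O \right)} = \left(-84 + O\right) + O = -84 + 2 O$)
$\frac{1}{x{\left(B{\left(-1 \right)} \right)} + 38 \cdot 136} = \frac{1}{\left(-84 + 2 \left(4 - 1\right)\right) + 38 \cdot 136} = \frac{1}{\left(-84 + 2 \cdot 3\right) + 5168} = \frac{1}{\left(-84 + 6\right) + 5168} = \frac{1}{-78 + 5168} = \frac{1}{5090}$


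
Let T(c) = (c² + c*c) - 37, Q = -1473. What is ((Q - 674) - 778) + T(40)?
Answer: 238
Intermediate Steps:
T(c) = -37 + 2*c² (T(c) = (c² + c²) - 37 = 2*c² - 37 = -37 + 2*c²)
((Q - 674) - 778) + T(40) = ((-1473 - 674) - 778) + (-37 + 2*40²) = (-2147 - 778) + (-37 + 2*1600) = -2925 + (-37 + 3200) = -2925 + 3163 = 238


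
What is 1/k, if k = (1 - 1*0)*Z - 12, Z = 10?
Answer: -1/2 ≈ -0.50000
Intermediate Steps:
k = -2 (k = (1 - 1*0)*10 - 12 = (1 + 0)*10 - 12 = 1*10 - 12 = 10 - 12 = -2)
1/k = 1/(-2) = -1/2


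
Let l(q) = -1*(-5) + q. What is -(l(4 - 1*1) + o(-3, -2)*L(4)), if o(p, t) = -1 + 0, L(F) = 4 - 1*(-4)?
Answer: 0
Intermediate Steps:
L(F) = 8 (L(F) = 4 + 4 = 8)
l(q) = 5 + q
o(p, t) = -1
-(l(4 - 1*1) + o(-3, -2)*L(4)) = -((5 + (4 - 1*1)) - 1*8) = -((5 + (4 - 1)) - 8) = -((5 + 3) - 8) = -(8 - 8) = -1*0 = 0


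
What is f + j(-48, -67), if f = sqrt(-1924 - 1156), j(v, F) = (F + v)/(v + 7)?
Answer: 115/41 + 2*I*sqrt(770) ≈ 2.8049 + 55.498*I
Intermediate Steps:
j(v, F) = (F + v)/(7 + v)
f = 2*I*sqrt(770) (f = sqrt(-3080) = 2*I*sqrt(770) ≈ 55.498*I)
f + j(-48, -67) = 2*I*sqrt(770) + (-67 - 48)/(7 - 48) = 2*I*sqrt(770) - 115/(-41) = 2*I*sqrt(770) - 1/41*(-115) = 2*I*sqrt(770) + 115/41 = 115/41 + 2*I*sqrt(770)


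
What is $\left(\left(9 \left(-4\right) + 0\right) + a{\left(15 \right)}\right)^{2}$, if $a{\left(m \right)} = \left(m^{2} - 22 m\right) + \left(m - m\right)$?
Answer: $19881$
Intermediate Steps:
$a{\left(m \right)} = m^{2} - 22 m$ ($a{\left(m \right)} = \left(m^{2} - 22 m\right) + 0 = m^{2} - 22 m$)
$\left(\left(9 \left(-4\right) + 0\right) + a{\left(15 \right)}\right)^{2} = \left(\left(9 \left(-4\right) + 0\right) + 15 \left(-22 + 15\right)\right)^{2} = \left(\left(-36 + 0\right) + 15 \left(-7\right)\right)^{2} = \left(-36 - 105\right)^{2} = \left(-141\right)^{2} = 19881$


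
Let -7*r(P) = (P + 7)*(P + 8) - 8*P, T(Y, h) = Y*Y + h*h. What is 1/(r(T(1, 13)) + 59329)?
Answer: 7/385157 ≈ 1.8174e-5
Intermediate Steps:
T(Y, h) = Y² + h²
r(P) = 8*P/7 - (7 + P)*(8 + P)/7 (r(P) = -((P + 7)*(P + 8) - 8*P)/7 = -((7 + P)*(8 + P) - 8*P)/7 = -(-8*P + (7 + P)*(8 + P))/7 = 8*P/7 - (7 + P)*(8 + P)/7)
1/(r(T(1, 13)) + 59329) = 1/((-8 - (1² + 13²) - (1² + 13²)²/7) + 59329) = 1/((-8 - (1 + 169) - (1 + 169)²/7) + 59329) = 1/((-8 - 1*170 - ⅐*170²) + 59329) = 1/((-8 - 170 - ⅐*28900) + 59329) = 1/((-8 - 170 - 28900/7) + 59329) = 1/(-30146/7 + 59329) = 1/(385157/7) = 7/385157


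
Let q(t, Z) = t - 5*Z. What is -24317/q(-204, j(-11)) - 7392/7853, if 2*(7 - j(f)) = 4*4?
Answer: 189490393/1562747 ≈ 121.25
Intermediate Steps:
j(f) = -1 (j(f) = 7 - 2*4 = 7 - ½*16 = 7 - 8 = -1)
-24317/q(-204, j(-11)) - 7392/7853 = -24317/(-204 - 5*(-1)) - 7392/7853 = -24317/(-204 + 5) - 7392*1/7853 = -24317/(-199) - 7392/7853 = -24317*(-1/199) - 7392/7853 = 24317/199 - 7392/7853 = 189490393/1562747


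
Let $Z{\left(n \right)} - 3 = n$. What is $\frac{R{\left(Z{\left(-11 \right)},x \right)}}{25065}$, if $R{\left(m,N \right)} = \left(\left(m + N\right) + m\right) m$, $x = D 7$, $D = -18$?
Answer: $\frac{1136}{25065} \approx 0.045322$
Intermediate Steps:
$x = -126$ ($x = \left(-18\right) 7 = -126$)
$Z{\left(n \right)} = 3 + n$
$R{\left(m,N \right)} = m \left(N + 2 m\right)$ ($R{\left(m,N \right)} = \left(\left(N + m\right) + m\right) m = \left(N + 2 m\right) m = m \left(N + 2 m\right)$)
$\frac{R{\left(Z{\left(-11 \right)},x \right)}}{25065} = \frac{\left(3 - 11\right) \left(-126 + 2 \left(3 - 11\right)\right)}{25065} = - 8 \left(-126 + 2 \left(-8\right)\right) \frac{1}{25065} = - 8 \left(-126 - 16\right) \frac{1}{25065} = \left(-8\right) \left(-142\right) \frac{1}{25065} = 1136 \cdot \frac{1}{25065} = \frac{1136}{25065}$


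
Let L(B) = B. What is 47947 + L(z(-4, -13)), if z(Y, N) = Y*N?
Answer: 47999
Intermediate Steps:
z(Y, N) = N*Y
47947 + L(z(-4, -13)) = 47947 - 13*(-4) = 47947 + 52 = 47999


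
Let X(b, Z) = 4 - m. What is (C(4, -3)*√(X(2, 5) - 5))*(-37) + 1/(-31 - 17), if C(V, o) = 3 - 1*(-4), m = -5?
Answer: -24865/48 ≈ -518.02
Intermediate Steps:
X(b, Z) = 9 (X(b, Z) = 4 - 1*(-5) = 4 + 5 = 9)
C(V, o) = 7 (C(V, o) = 3 + 4 = 7)
(C(4, -3)*√(X(2, 5) - 5))*(-37) + 1/(-31 - 17) = (7*√(9 - 5))*(-37) + 1/(-31 - 17) = (7*√4)*(-37) + 1/(-48) = (7*2)*(-37) - 1/48 = 14*(-37) - 1/48 = -518 - 1/48 = -24865/48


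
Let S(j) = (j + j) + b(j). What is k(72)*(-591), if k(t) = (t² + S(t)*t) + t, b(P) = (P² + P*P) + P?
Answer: -453476664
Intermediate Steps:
b(P) = P + 2*P² (b(P) = (P² + P²) + P = 2*P² + P = P + 2*P²)
S(j) = 2*j + j*(1 + 2*j) (S(j) = (j + j) + j*(1 + 2*j) = 2*j + j*(1 + 2*j))
k(t) = t + t² + t²*(3 + 2*t) (k(t) = (t² + (t*(3 + 2*t))*t) + t = (t² + t²*(3 + 2*t)) + t = t + t² + t²*(3 + 2*t))
k(72)*(-591) = (72*(1 + 2*72² + 4*72))*(-591) = (72*(1 + 2*5184 + 288))*(-591) = (72*(1 + 10368 + 288))*(-591) = (72*10657)*(-591) = 767304*(-591) = -453476664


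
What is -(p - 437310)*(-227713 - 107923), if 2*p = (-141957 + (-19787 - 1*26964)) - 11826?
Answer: -180430193972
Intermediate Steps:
p = -100267 (p = ((-141957 + (-19787 - 1*26964)) - 11826)/2 = ((-141957 + (-19787 - 26964)) - 11826)/2 = ((-141957 - 46751) - 11826)/2 = (-188708 - 11826)/2 = (1/2)*(-200534) = -100267)
-(p - 437310)*(-227713 - 107923) = -(-100267 - 437310)*(-227713 - 107923) = -(-537577)*(-335636) = -1*180430193972 = -180430193972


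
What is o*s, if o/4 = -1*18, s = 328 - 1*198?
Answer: -9360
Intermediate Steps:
s = 130 (s = 328 - 198 = 130)
o = -72 (o = 4*(-1*18) = 4*(-18) = -72)
o*s = -72*130 = -9360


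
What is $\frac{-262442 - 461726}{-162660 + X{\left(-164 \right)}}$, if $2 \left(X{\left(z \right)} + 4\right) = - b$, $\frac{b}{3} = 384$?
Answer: $\frac{90521}{20405} \approx 4.4362$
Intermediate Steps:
$b = 1152$ ($b = 3 \cdot 384 = 1152$)
$X{\left(z \right)} = -580$ ($X{\left(z \right)} = -4 + \frac{\left(-1\right) 1152}{2} = -4 + \frac{1}{2} \left(-1152\right) = -4 - 576 = -580$)
$\frac{-262442 - 461726}{-162660 + X{\left(-164 \right)}} = \frac{-262442 - 461726}{-162660 - 580} = - \frac{724168}{-163240} = \left(-724168\right) \left(- \frac{1}{163240}\right) = \frac{90521}{20405}$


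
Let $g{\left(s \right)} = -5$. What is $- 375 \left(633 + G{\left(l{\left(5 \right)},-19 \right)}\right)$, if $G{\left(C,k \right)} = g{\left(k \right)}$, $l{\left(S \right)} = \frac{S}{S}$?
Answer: $-235500$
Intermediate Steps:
$l{\left(S \right)} = 1$
$G{\left(C,k \right)} = -5$
$- 375 \left(633 + G{\left(l{\left(5 \right)},-19 \right)}\right) = - 375 \left(633 - 5\right) = \left(-375\right) 628 = -235500$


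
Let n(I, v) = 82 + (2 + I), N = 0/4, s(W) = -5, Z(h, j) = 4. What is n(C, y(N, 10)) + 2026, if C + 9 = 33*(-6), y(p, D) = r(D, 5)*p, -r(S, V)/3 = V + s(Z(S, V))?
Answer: 1903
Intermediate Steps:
N = 0 (N = 0*(¼) = 0)
r(S, V) = 15 - 3*V (r(S, V) = -3*(V - 5) = -3*(-5 + V) = 15 - 3*V)
y(p, D) = 0 (y(p, D) = (15 - 3*5)*p = (15 - 15)*p = 0*p = 0)
C = -207 (C = -9 + 33*(-6) = -9 - 198 = -207)
n(I, v) = 84 + I
n(C, y(N, 10)) + 2026 = (84 - 207) + 2026 = -123 + 2026 = 1903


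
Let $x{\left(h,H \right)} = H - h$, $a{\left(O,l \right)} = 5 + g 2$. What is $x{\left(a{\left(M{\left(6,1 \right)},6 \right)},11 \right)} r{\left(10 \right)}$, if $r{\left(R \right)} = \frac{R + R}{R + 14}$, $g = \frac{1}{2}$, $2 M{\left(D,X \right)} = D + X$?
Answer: $\frac{25}{6} \approx 4.1667$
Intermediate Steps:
$M{\left(D,X \right)} = \frac{D}{2} + \frac{X}{2}$ ($M{\left(D,X \right)} = \frac{D + X}{2} = \frac{D}{2} + \frac{X}{2}$)
$g = \frac{1}{2} \approx 0.5$
$r{\left(R \right)} = \frac{2 R}{14 + R}$
$a{\left(O,l \right)} = 6$ ($a{\left(O,l \right)} = 5 + \frac{1}{2} \cdot 2 = 5 + 1 = 6$)
$x{\left(a{\left(M{\left(6,1 \right)},6 \right)},11 \right)} r{\left(10 \right)} = \left(11 - 6\right) 2 \cdot 10 \frac{1}{14 + 10} = \left(11 - 6\right) 2 \cdot 10 \cdot \frac{1}{24} = 5 \cdot 2 \cdot 10 \cdot \frac{1}{24} = 5 \cdot \frac{5}{6} = \frac{25}{6}$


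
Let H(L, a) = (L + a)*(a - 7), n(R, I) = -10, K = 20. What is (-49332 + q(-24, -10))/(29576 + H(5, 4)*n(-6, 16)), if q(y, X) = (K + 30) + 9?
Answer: -49273/29846 ≈ -1.6509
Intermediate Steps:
H(L, a) = (-7 + a)*(L + a) (H(L, a) = (L + a)*(-7 + a) = (-7 + a)*(L + a))
q(y, X) = 59 (q(y, X) = (20 + 30) + 9 = 50 + 9 = 59)
(-49332 + q(-24, -10))/(29576 + H(5, 4)*n(-6, 16)) = (-49332 + 59)/(29576 + (4**2 - 7*5 - 7*4 + 5*4)*(-10)) = -49273/(29576 + (16 - 35 - 28 + 20)*(-10)) = -49273/(29576 - 27*(-10)) = -49273/(29576 + 270) = -49273/29846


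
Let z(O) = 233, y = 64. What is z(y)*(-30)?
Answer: -6990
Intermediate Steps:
z(y)*(-30) = 233*(-30) = -6990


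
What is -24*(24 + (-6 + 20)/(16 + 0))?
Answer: -597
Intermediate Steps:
-24*(24 + (-6 + 20)/(16 + 0)) = -24*(24 + 14/16) = -24*(24 + 14*(1/16)) = -24*(24 + 7/8) = -24*199/8 = -597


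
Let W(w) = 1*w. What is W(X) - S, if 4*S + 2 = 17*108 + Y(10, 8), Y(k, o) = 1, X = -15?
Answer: -1895/4 ≈ -473.75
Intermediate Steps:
W(w) = w
S = 1835/4 (S = -1/2 + (17*108 + 1)/4 = -1/2 + (1836 + 1)/4 = -1/2 + (1/4)*1837 = -1/2 + 1837/4 = 1835/4 ≈ 458.75)
W(X) - S = -15 - 1*1835/4 = -15 - 1835/4 = -1895/4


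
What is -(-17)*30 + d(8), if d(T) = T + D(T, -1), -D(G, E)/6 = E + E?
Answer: 530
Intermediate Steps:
D(G, E) = -12*E (D(G, E) = -6*(E + E) = -12*E)
d(T) = 12 + T (d(T) = T - 12*(-1) = T + 12 = 12 + T)
-(-17)*30 + d(8) = -(-17)*30 + (12 + 8) = -17*(-30) + 20 = 510 + 20 = 530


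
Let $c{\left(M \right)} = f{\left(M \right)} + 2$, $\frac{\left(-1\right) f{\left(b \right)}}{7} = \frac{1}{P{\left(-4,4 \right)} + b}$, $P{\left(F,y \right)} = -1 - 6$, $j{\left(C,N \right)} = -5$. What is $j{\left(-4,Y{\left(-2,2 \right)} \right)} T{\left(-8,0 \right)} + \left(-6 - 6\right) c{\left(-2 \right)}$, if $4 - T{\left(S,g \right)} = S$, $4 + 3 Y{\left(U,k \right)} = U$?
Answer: $- \frac{280}{3} \approx -93.333$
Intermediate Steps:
$Y{\left(U,k \right)} = - \frac{4}{3} + \frac{U}{3}$
$T{\left(S,g \right)} = 4 - S$
$P{\left(F,y \right)} = -7$ ($P{\left(F,y \right)} = -1 - 6 = -7$)
$f{\left(b \right)} = - \frac{7}{-7 + b}$
$c{\left(M \right)} = 2 - \frac{7}{-7 + M}$ ($c{\left(M \right)} = - \frac{7}{-7 + M} + 2 = 2 - \frac{7}{-7 + M}$)
$j{\left(-4,Y{\left(-2,2 \right)} \right)} T{\left(-8,0 \right)} + \left(-6 - 6\right) c{\left(-2 \right)} = - 5 \left(4 - -8\right) + \left(-6 - 6\right) \frac{-21 + 2 \left(-2\right)}{-7 - 2} = - 5 \left(4 + 8\right) - 12 \frac{-21 - 4}{-9} = \left(-5\right) 12 - 12 \left(\left(- \frac{1}{9}\right) \left(-25\right)\right) = -60 - \frac{100}{3} = - \frac{280}{3}$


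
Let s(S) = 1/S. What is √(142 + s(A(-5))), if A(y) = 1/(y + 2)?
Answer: √139 ≈ 11.790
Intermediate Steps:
A(y) = 1/(2 + y)
√(142 + s(A(-5))) = √(142 + 1/(1/(2 - 5))) = √(142 + 1/(1/(-3))) = √(142 + 1/(-⅓)) = √(142 - 3) = √139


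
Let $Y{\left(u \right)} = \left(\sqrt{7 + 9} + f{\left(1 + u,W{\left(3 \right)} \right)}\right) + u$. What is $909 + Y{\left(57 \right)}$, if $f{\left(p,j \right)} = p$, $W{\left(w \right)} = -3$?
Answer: $1028$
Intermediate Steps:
$Y{\left(u \right)} = 5 + 2 u$ ($Y{\left(u \right)} = \left(\sqrt{7 + 9} + \left(1 + u\right)\right) + u = \left(\sqrt{16} + \left(1 + u\right)\right) + u = \left(4 + \left(1 + u\right)\right) + u = \left(5 + u\right) + u = 5 + 2 u$)
$909 + Y{\left(57 \right)} = 909 + \left(5 + 2 \cdot 57\right) = 909 + \left(5 + 114\right) = 909 + 119 = 1028$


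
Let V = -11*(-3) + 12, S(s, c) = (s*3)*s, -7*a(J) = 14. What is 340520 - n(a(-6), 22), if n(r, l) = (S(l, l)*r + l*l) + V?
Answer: 342895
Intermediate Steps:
a(J) = -2 (a(J) = -1/7*14 = -2)
S(s, c) = 3*s**2 (S(s, c) = (3*s)*s = 3*s**2)
V = 45 (V = 33 + 12 = 45)
n(r, l) = 45 + l**2 + 3*r*l**2 (n(r, l) = ((3*l**2)*r + l*l) + 45 = (3*r*l**2 + l**2) + 45 = (l**2 + 3*r*l**2) + 45 = 45 + l**2 + 3*r*l**2)
340520 - n(a(-6), 22) = 340520 - (45 + 22**2 + 3*(-2)*22**2) = 340520 - (45 + 484 + 3*(-2)*484) = 340520 - (45 + 484 - 2904) = 340520 - 1*(-2375) = 340520 + 2375 = 342895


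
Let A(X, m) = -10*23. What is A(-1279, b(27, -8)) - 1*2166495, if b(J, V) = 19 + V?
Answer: -2166725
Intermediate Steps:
A(X, m) = -230
A(-1279, b(27, -8)) - 1*2166495 = -230 - 1*2166495 = -230 - 2166495 = -2166725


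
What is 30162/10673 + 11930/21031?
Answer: 761665912/224463863 ≈ 3.3933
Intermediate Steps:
30162/10673 + 11930/21031 = 761665912/224463863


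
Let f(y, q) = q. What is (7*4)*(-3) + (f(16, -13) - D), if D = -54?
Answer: -43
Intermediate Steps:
(7*4)*(-3) + (f(16, -13) - D) = (7*4)*(-3) + (-13 - 1*(-54)) = 28*(-3) + (-13 + 54) = -84 + 41 = -43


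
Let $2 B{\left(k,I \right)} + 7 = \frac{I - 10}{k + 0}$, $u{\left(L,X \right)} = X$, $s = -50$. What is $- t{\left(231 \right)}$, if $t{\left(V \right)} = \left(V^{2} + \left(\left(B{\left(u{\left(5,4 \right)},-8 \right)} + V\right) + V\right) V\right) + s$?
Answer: $- \frac{634819}{4} \approx -1.587 \cdot 10^{5}$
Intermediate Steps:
$B{\left(k,I \right)} = - \frac{7}{2} + \frac{-10 + I}{2 k}$ ($B{\left(k,I \right)} = - \frac{7}{2} + \frac{\left(I - 10\right) \frac{1}{k + 0}}{2} = - \frac{7}{2} + \frac{\left(-10 + I\right) \frac{1}{k}}{2} = - \frac{7}{2} + \frac{\frac{1}{k} \left(-10 + I\right)}{2} = - \frac{7}{2} + \frac{-10 + I}{2 k}$)
$t{\left(V \right)} = -50 + V^{2} + V \left(- \frac{23}{4} + 2 V\right)$ ($t{\left(V \right)} = \left(V^{2} + \left(\left(\frac{-10 - 8 - 28}{2 \cdot 4} + V\right) + V\right) V\right) - 50 = \left(V^{2} + \left(\left(\frac{1}{2} \cdot \frac{1}{4} \left(-10 - 8 - 28\right) + V\right) + V\right) V\right) - 50 = \left(V^{2} + \left(\left(\frac{1}{2} \cdot \frac{1}{4} \left(-46\right) + V\right) + V\right) V\right) - 50 = \left(V^{2} + \left(\left(- \frac{23}{4} + V\right) + V\right) V\right) - 50 = \left(V^{2} + \left(- \frac{23}{4} + 2 V\right) V\right) - 50 = \left(V^{2} + V \left(- \frac{23}{4} + 2 V\right)\right) - 50 = -50 + V^{2} + V \left(- \frac{23}{4} + 2 V\right)$)
$- t{\left(231 \right)} = - (-50 + 3 \cdot 231^{2} - \frac{5313}{4}) = - (-50 + 3 \cdot 53361 - \frac{5313}{4}) = - (-50 + 160083 - \frac{5313}{4}) = \left(-1\right) \frac{634819}{4} = - \frac{634819}{4}$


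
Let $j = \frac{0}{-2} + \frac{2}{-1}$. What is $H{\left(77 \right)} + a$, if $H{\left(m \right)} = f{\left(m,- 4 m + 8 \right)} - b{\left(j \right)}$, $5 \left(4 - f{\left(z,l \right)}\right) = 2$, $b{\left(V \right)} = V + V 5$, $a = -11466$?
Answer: $- \frac{57252}{5} \approx -11450.0$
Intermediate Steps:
$j = -2$ ($j = 0 \left(- \frac{1}{2}\right) + 2 \left(-1\right) = 0 - 2 = -2$)
$b{\left(V \right)} = 6 V$ ($b{\left(V \right)} = V + 5 V = 6 V$)
$f{\left(z,l \right)} = \frac{18}{5}$ ($f{\left(z,l \right)} = 4 - \frac{2}{5} = \frac{18}{5}$)
$H{\left(m \right)} = \frac{78}{5}$ ($H{\left(m \right)} = \frac{18}{5} - 6 \left(-2\right) = \frac{18}{5} - -12 = \frac{18}{5} + 12 = \frac{78}{5}$)
$H{\left(77 \right)} + a = \frac{78}{5} - 11466 = - \frac{57252}{5}$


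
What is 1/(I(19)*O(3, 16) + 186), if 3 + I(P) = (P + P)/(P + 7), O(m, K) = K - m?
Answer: 1/166 ≈ 0.0060241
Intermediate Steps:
I(P) = -3 + 2*P/(7 + P) (I(P) = -3 + (P + P)/(P + 7) = -3 + (2*P)/(7 + P) = -3 + 2*P/(7 + P))
1/(I(19)*O(3, 16) + 186) = 1/(((-21 - 1*19)/(7 + 19))*(16 - 1*3) + 186) = 1/(((-21 - 19)/26)*(16 - 3) + 186) = 1/(((1/26)*(-40))*13 + 186) = 1/(-20/13*13 + 186) = 1/(-20 + 186) = 1/166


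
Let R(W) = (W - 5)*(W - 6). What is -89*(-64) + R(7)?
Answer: 5698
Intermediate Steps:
R(W) = (-6 + W)*(-5 + W) (R(W) = (-5 + W)*(-6 + W) = (-6 + W)*(-5 + W))
-89*(-64) + R(7) = -89*(-64) + (30 + 7² - 11*7) = 5696 + (30 + 49 - 77) = 5696 + 2 = 5698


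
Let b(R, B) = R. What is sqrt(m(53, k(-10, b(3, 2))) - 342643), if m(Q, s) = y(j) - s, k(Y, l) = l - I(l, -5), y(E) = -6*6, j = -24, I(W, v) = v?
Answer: I*sqrt(342687) ≈ 585.39*I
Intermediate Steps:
y(E) = -36
k(Y, l) = 5 + l (k(Y, l) = l - 1*(-5) = l + 5 = 5 + l)
m(Q, s) = -36 - s
sqrt(m(53, k(-10, b(3, 2))) - 342643) = sqrt((-36 - (5 + 3)) - 342643) = sqrt((-36 - 1*8) - 342643) = sqrt((-36 - 8) - 342643) = sqrt(-44 - 342643) = sqrt(-342687) = I*sqrt(342687)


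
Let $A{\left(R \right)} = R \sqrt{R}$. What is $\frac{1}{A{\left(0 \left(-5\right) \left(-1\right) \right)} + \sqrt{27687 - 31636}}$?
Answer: $- \frac{i \sqrt{3949}}{3949} \approx - 0.015913 i$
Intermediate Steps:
$A{\left(R \right)} = R^{\frac{3}{2}}$
$\frac{1}{A{\left(0 \left(-5\right) \left(-1\right) \right)} + \sqrt{27687 - 31636}} = \frac{1}{\left(0 \left(-5\right) \left(-1\right)\right)^{\frac{3}{2}} + \sqrt{27687 - 31636}} = \frac{1}{\left(0 \left(-1\right)\right)^{\frac{3}{2}} + \sqrt{-3949}} = \frac{1}{0^{\frac{3}{2}} + i \sqrt{3949}} = \frac{1}{0 + i \sqrt{3949}} = \frac{1}{i \sqrt{3949}} = - \frac{i \sqrt{3949}}{3949}$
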